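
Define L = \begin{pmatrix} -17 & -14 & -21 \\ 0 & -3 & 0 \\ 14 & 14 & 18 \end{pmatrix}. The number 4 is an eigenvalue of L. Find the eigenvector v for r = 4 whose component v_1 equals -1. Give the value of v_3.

1

L − 4I = [[-21, -14, -21], [0, -7, 0], [14, 14, 14]].
Solving (L − 4I)v = 0 gives the eigenspace spanned by (-1, 0, 1).
With v_1 = -1, v = (-1, 0, 1), so v_3 = 1.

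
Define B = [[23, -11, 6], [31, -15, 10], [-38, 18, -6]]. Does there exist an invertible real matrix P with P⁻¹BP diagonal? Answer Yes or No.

No

Characteristic polynomial: p(r) = r^3 - 2r^2 - 4r + 8 = (r - 2)^2(r + 2).
r = 2 has algebraic multiplicity 2; rank(B − 2I) = 2, so geometric multiplicity = 1.
Geometric multiplicity < algebraic multiplicity, so B is not diagonalizable.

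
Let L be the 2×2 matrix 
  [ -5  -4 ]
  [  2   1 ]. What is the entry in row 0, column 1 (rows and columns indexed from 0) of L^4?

Characteristic polynomial: s^2 + 4s + 3 = (s + 1)(s + 3), so the eigenvalues are -3, -1.
s=-1: eigenvector (1, -1).
s=-3: eigenvector (2, -1).
P = [[1, 2], [-1, -1]], D = diag(-1, -3), P⁻¹ = [[-1, -2], [1, 1]].
L⁴ = P·diag(1, 81)·P⁻¹ = [[161, 160], [-80, -79]].
The requested entry is 160.

160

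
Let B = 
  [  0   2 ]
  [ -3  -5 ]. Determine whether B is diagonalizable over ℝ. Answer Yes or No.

Yes

Characteristic polynomial: p(s) = s^2 + 5s + 6 = (s + 2)(s + 3).
All 2 eigenvalues are distinct, so B is diagonalizable.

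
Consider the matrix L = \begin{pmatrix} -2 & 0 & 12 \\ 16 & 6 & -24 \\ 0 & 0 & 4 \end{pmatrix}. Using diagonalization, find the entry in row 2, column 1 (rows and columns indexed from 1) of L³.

Characteristic polynomial: λ^3 - 8λ^2 + 4λ + 48 = (λ - 6)(λ - 4)(λ + 2), so the eigenvalues are -2, 4, 6.
λ=-2: eigenvector (1, -2, 0).
λ=6: eigenvector (0, 1, 0).
λ=4: eigenvector (2, -4, 1).
P = [[1, 0, 2], [-2, 1, -4], [0, 0, 1]], D = diag(-2, 6, 4), P⁻¹ = [[1, 0, -2], [2, 1, 0], [0, 0, 1]].
L³ = P·diag(-8, 216, 64)·P⁻¹ = [[-8, 0, 144], [448, 216, -288], [0, 0, 64]].
The requested entry is 448.

448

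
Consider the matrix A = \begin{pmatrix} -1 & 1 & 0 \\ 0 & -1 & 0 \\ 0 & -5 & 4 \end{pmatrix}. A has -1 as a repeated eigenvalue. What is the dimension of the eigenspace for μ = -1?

A + 1I = [[0, 1, 0], [0, 0, 0], [0, -5, 5]].
This matrix has rank 2, so its null space has dimension 3 − 2 = 1.

1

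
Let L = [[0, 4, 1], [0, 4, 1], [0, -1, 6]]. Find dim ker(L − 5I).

L − 5I = [[-5, 4, 1], [0, -1, 1], [0, -1, 1]].
This matrix has rank 2, so its null space has dimension 3 − 2 = 1.

1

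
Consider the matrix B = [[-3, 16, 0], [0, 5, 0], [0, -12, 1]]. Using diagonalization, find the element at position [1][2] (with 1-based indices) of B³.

304

Characteristic polynomial: μ^3 - 3μ^2 - 13μ + 15 = (μ - 5)(μ - 1)(μ + 3), so the eigenvalues are -3, 1, 5.
μ=-3: eigenvector (1, 0, 0).
μ=5: eigenvector (2, 1, -3).
μ=1: eigenvector (0, 0, 1).
P = [[1, 2, 0], [0, 1, 0], [0, -3, 1]], D = diag(-3, 5, 1), P⁻¹ = [[1, -2, 0], [0, 1, 0], [0, 3, 1]].
B³ = P·diag(-27, 125, 1)·P⁻¹ = [[-27, 304, 0], [0, 125, 0], [0, -372, 1]].
The requested entry is 304.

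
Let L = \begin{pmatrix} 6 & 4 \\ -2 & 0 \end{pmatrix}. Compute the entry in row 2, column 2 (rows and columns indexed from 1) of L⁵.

Characteristic polynomial: μ^2 - 6μ + 8 = (μ - 4)(μ - 2), so the eigenvalues are 2, 4.
μ=2: eigenvector (1, -1).
μ=4: eigenvector (2, -1).
P = [[1, 2], [-1, -1]], D = diag(2, 4), P⁻¹ = [[-1, -2], [1, 1]].
L⁵ = P·diag(32, 1024)·P⁻¹ = [[2016, 1984], [-992, -960]].
The requested entry is -960.

-960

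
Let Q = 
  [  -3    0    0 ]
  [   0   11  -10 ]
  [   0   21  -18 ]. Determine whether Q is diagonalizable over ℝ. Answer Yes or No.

Characteristic polynomial: p(s) = s^3 + 10s^2 + 33s + 36 = (s + 3)^2(s + 4).
s = -3 has algebraic multiplicity 2; rank(Q + 3I) = 1, so geometric multiplicity = 2.
Every eigenvalue has geometric = algebraic multiplicity, so Q is diagonalizable.

Yes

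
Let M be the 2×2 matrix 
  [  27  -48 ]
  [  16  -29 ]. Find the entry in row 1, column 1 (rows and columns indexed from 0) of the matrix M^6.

Characteristic polynomial: s^2 + 2s - 15 = (s - 3)(s + 5), so the eigenvalues are -5, 3.
s=3: eigenvector (2, 1).
s=-5: eigenvector (3, 2).
P = [[2, 3], [1, 2]], D = diag(3, -5), P⁻¹ = [[2, -3], [-1, 2]].
M⁶ = P·diag(729, 15625)·P⁻¹ = [[-43959, 89376], [-29792, 60313]].
The requested entry is 60313.

60313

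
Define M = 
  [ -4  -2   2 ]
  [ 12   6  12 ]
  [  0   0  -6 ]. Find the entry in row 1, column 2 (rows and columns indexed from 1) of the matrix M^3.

-8

Characteristic polynomial: μ^3 + 4μ^2 - 12μ = μ(μ - 2)(μ + 6), so the eigenvalues are -6, 0, 2.
μ=2: eigenvector (-1, 3, 0).
μ=0: eigenvector (1, -2, 0).
μ=-6: eigenvector (-1, 0, 1).
P = [[-1, 1, -1], [3, -2, 0], [0, 0, 1]], D = diag(2, 0, -6), P⁻¹ = [[2, 1, 2], [3, 1, 3], [0, 0, 1]].
M³ = P·diag(8, 0, -216)·P⁻¹ = [[-16, -8, 200], [48, 24, 48], [0, 0, -216]].
The requested entry is -8.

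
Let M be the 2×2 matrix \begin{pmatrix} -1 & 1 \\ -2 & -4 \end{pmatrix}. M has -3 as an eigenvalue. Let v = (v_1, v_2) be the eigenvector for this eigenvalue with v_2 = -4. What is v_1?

M + 3I = [[2, 1], [-2, -1]].
Solving (M + 3I)v = 0 gives the eigenspace spanned by (2, -4).
With v_2 = -4, v = (2, -4), so v_1 = 2.

2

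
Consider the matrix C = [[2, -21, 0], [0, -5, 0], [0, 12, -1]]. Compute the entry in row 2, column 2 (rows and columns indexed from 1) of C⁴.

Characteristic polynomial: μ^3 + 4μ^2 - 7μ - 10 = (μ - 2)(μ + 1)(μ + 5), so the eigenvalues are -5, -1, 2.
μ=2: eigenvector (1, 0, 0).
μ=-5: eigenvector (3, 1, -3).
μ=-1: eigenvector (0, 0, 1).
P = [[1, 3, 0], [0, 1, 0], [0, -3, 1]], D = diag(2, -5, -1), P⁻¹ = [[1, -3, 0], [0, 1, 0], [0, 3, 1]].
C⁴ = P·diag(16, 625, 1)·P⁻¹ = [[16, 1827, 0], [0, 625, 0], [0, -1872, 1]].
The requested entry is 625.

625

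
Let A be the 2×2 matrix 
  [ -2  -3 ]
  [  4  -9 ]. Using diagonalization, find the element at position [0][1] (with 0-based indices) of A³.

Characteristic polynomial: λ^2 + 11λ + 30 = (λ + 5)(λ + 6), so the eigenvalues are -6, -5.
λ=-5: eigenvector (1, 1).
λ=-6: eigenvector (3, 4).
P = [[1, 3], [1, 4]], D = diag(-5, -6), P⁻¹ = [[4, -3], [-1, 1]].
A³ = P·diag(-125, -216)·P⁻¹ = [[148, -273], [364, -489]].
The requested entry is -273.

-273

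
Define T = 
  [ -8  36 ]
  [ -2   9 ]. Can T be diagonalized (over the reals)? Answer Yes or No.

Characteristic polynomial: p(r) = r^2 - r = r(r - 1).
All 2 eigenvalues are distinct, so T is diagonalizable.

Yes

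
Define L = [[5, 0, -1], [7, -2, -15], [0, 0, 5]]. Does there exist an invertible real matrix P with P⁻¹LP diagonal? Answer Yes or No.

Characteristic polynomial: p(μ) = μ^3 - 8μ^2 + 5μ + 50 = (μ - 5)^2(μ + 2).
μ = 5 has algebraic multiplicity 2; rank(L − 5I) = 2, so geometric multiplicity = 1.
Geometric multiplicity < algebraic multiplicity, so L is not diagonalizable.

No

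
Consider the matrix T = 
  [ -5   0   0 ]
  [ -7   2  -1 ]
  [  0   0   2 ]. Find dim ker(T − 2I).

1

T − 2I = [[-7, 0, 0], [-7, 0, -1], [0, 0, 0]].
This matrix has rank 2, so its null space has dimension 3 − 2 = 1.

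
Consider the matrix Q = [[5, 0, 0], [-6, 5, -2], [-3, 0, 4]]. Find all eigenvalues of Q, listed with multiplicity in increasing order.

Characteristic polynomial: p(λ) = λ^3 - 14λ^2 + 65λ - 100 = (λ - 5)^2(λ - 4).
Roots (with multiplicity): 4, 5, 5.

4, 5, 5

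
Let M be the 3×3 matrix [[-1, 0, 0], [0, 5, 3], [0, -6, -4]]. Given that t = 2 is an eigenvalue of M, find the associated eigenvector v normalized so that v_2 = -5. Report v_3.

M − 2I = [[-3, 0, 0], [0, 3, 3], [0, -6, -6]].
Solving (M − 2I)v = 0 gives the eigenspace spanned by (0, -5, 5).
With v_2 = -5, v = (0, -5, 5), so v_3 = 5.

5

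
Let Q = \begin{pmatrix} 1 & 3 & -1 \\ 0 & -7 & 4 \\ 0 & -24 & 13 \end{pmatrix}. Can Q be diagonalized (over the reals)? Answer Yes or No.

No

Characteristic polynomial: p(λ) = λ^3 - 7λ^2 + 11λ - 5 = (λ - 5)(λ - 1)^2.
λ = 1 has algebraic multiplicity 2; rank(Q − 1I) = 2, so geometric multiplicity = 1.
Geometric multiplicity < algebraic multiplicity, so Q is not diagonalizable.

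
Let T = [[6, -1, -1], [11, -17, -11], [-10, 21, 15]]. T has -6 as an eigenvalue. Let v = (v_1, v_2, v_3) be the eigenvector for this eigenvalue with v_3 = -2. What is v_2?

2

T + 6I = [[12, -1, -1], [11, -11, -11], [-10, 21, 21]].
Solving (T + 6I)v = 0 gives the eigenspace spanned by (0, 2, -2).
With v_3 = -2, v = (0, 2, -2), so v_2 = 2.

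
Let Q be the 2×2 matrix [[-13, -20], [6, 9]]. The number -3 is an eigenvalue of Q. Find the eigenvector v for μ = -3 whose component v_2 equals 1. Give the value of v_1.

-2

Q + 3I = [[-10, -20], [6, 12]].
Solving (Q + 3I)v = 0 gives the eigenspace spanned by (-2, 1).
With v_2 = 1, v = (-2, 1), so v_1 = -2.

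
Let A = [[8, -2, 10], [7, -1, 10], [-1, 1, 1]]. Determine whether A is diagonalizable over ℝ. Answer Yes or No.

No

Characteristic polynomial: p(λ) = λ^3 - 8λ^2 + 13λ - 6 = (λ - 6)(λ - 1)^2.
λ = 1 has algebraic multiplicity 2; rank(A − 1I) = 2, so geometric multiplicity = 1.
Geometric multiplicity < algebraic multiplicity, so A is not diagonalizable.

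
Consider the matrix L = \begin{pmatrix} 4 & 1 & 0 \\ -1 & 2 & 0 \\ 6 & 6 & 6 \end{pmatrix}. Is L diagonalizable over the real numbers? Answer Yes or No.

Characteristic polynomial: p(r) = r^3 - 12r^2 + 45r - 54 = (r - 6)(r - 3)^2.
r = 3 has algebraic multiplicity 2; rank(L − 3I) = 2, so geometric multiplicity = 1.
Geometric multiplicity < algebraic multiplicity, so L is not diagonalizable.

No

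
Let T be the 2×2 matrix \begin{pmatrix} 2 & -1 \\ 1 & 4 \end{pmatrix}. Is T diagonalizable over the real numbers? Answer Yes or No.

No

Characteristic polynomial: p(s) = s^2 - 6s + 9 = (s - 3)^2.
s = 3 has algebraic multiplicity 2; rank(T − 3I) = 1, so geometric multiplicity = 1.
Geometric multiplicity < algebraic multiplicity, so T is not diagonalizable.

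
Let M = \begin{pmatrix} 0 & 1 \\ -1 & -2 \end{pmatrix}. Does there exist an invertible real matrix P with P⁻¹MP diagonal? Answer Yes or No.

Characteristic polynomial: p(s) = s^2 + 2s + 1 = (s + 1)^2.
s = -1 has algebraic multiplicity 2; rank(M + 1I) = 1, so geometric multiplicity = 1.
Geometric multiplicity < algebraic multiplicity, so M is not diagonalizable.

No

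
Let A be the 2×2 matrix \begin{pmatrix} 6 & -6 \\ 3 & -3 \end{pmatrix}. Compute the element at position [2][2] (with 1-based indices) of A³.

-27

Characteristic polynomial: r^2 - 3r = r(r - 3), so the eigenvalues are 0, 3.
r=0: eigenvector (1, 1).
r=3: eigenvector (2, 1).
P = [[1, 2], [1, 1]], D = diag(0, 3), P⁻¹ = [[-1, 2], [1, -1]].
A³ = P·diag(0, 27)·P⁻¹ = [[54, -54], [27, -27]].
The requested entry is -27.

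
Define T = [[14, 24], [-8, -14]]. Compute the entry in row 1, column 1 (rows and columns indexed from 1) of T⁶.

64

Characteristic polynomial: r^2 - 4 = (r - 2)(r + 2), so the eigenvalues are -2, 2.
r=-2: eigenvector (-3, 2).
r=2: eigenvector (-2, 1).
P = [[-3, -2], [2, 1]], D = diag(-2, 2), P⁻¹ = [[1, 2], [-2, -3]].
T⁶ = P·diag(64, 64)·P⁻¹ = [[64, 0], [0, 64]].
The requested entry is 64.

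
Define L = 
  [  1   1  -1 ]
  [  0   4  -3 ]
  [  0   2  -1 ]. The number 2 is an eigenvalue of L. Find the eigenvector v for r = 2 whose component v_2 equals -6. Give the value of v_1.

-2

L − 2I = [[-1, 1, -1], [0, 2, -3], [0, 2, -3]].
Solving (L − 2I)v = 0 gives the eigenspace spanned by (-2, -6, -4).
With v_2 = -6, v = (-2, -6, -4), so v_1 = -2.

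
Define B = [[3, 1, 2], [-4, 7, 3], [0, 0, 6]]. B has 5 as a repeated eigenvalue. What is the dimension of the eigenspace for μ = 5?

1

B − 5I = [[-2, 1, 2], [-4, 2, 3], [0, 0, 1]].
This matrix has rank 2, so its null space has dimension 3 − 2 = 1.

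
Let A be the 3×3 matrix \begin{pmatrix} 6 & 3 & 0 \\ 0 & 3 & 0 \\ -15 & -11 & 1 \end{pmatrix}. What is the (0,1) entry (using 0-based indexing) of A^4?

Characteristic polynomial: μ^3 - 10μ^2 + 27μ - 18 = (μ - 6)(μ - 3)(μ - 1), so the eigenvalues are 1, 3, 6.
μ=6: eigenvector (1, 0, -3).
μ=1: eigenvector (0, 0, 1).
μ=3: eigenvector (-1, 1, 2).
P = [[1, 0, -1], [0, 0, 1], [-3, 1, 2]], D = diag(6, 1, 3), P⁻¹ = [[1, 1, 0], [3, 1, 1], [0, 1, 0]].
A⁴ = P·diag(1296, 1, 81)·P⁻¹ = [[1296, 1215, 0], [0, 81, 0], [-3885, -3725, 1]].
The requested entry is 1215.

1215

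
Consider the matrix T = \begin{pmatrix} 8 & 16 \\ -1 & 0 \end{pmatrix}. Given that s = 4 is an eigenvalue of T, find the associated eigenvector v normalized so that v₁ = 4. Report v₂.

T − 4I = [[4, 16], [-1, -4]].
Solving (T − 4I)v = 0 gives the eigenspace spanned by (4, -1).
With v₁ = 4, v = (4, -1), so v₂ = -1.

-1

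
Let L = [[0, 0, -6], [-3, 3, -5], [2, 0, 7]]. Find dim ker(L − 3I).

L − 3I = [[-3, 0, -6], [-3, 0, -5], [2, 0, 4]].
This matrix has rank 2, so its null space has dimension 3 − 2 = 1.

1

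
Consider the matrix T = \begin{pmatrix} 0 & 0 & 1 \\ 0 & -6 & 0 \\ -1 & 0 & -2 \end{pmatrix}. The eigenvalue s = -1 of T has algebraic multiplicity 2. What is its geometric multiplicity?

T + 1I = [[1, 0, 1], [0, -5, 0], [-1, 0, -1]].
This matrix has rank 2, so its null space has dimension 3 − 2 = 1.

1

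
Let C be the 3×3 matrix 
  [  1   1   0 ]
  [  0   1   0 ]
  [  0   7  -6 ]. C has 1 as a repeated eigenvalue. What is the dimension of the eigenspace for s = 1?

C − 1I = [[0, 1, 0], [0, 0, 0], [0, 7, -7]].
This matrix has rank 2, so its null space has dimension 3 − 2 = 1.

1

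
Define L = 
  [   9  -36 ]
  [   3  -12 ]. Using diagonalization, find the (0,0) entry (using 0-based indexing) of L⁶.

Characteristic polynomial: r^2 + 3r = r(r + 3), so the eigenvalues are -3, 0.
r=0: eigenvector (4, 1).
r=-3: eigenvector (3, 1).
P = [[4, 3], [1, 1]], D = diag(0, -3), P⁻¹ = [[1, -3], [-1, 4]].
L⁶ = P·diag(0, 729)·P⁻¹ = [[-2187, 8748], [-729, 2916]].
The requested entry is -2187.

-2187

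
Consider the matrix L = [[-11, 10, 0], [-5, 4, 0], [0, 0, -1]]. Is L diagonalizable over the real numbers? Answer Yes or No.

Characteristic polynomial: p(r) = r^3 + 8r^2 + 13r + 6 = (r + 1)^2(r + 6).
r = -1 has algebraic multiplicity 2; rank(L + 1I) = 1, so geometric multiplicity = 2.
Every eigenvalue has geometric = algebraic multiplicity, so L is diagonalizable.

Yes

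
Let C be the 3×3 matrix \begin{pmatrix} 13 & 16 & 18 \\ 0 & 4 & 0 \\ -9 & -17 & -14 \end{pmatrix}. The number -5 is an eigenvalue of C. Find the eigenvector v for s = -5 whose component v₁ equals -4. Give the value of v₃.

C + 5I = [[18, 16, 18], [0, 9, 0], [-9, -17, -9]].
Solving (C + 5I)v = 0 gives the eigenspace spanned by (-4, 0, 4).
With v₁ = -4, v = (-4, 0, 4), so v₃ = 4.

4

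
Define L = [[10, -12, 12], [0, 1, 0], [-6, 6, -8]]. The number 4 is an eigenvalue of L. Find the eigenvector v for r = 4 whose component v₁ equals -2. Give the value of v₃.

1

L − 4I = [[6, -12, 12], [0, -3, 0], [-6, 6, -12]].
Solving (L − 4I)v = 0 gives the eigenspace spanned by (-2, 0, 1).
With v₁ = -2, v = (-2, 0, 1), so v₃ = 1.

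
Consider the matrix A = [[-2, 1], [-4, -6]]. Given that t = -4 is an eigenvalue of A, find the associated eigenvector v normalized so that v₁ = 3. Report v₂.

-6

A + 4I = [[2, 1], [-4, -2]].
Solving (A + 4I)v = 0 gives the eigenspace spanned by (3, -6).
With v₁ = 3, v = (3, -6), so v₂ = -6.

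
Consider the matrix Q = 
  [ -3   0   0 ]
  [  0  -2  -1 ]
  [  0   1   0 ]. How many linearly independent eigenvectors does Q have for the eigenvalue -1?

Q + 1I = [[-2, 0, 0], [0, -1, -1], [0, 1, 1]].
This matrix has rank 2, so its null space has dimension 3 − 2 = 1.

1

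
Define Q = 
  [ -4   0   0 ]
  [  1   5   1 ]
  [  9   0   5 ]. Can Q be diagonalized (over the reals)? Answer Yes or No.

Characteristic polynomial: p(μ) = μ^3 - 6μ^2 - 15μ + 100 = (μ - 5)^2(μ + 4).
μ = 5 has algebraic multiplicity 2; rank(Q − 5I) = 2, so geometric multiplicity = 1.
Geometric multiplicity < algebraic multiplicity, so Q is not diagonalizable.

No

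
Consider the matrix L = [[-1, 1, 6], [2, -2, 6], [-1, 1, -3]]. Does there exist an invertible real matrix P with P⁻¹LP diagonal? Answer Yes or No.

Characteristic polynomial: p(r) = r^3 + 6r^2 + 9r = r(r + 3)^2.
r = -3 has algebraic multiplicity 2; rank(L + 3I) = 2, so geometric multiplicity = 1.
Geometric multiplicity < algebraic multiplicity, so L is not diagonalizable.

No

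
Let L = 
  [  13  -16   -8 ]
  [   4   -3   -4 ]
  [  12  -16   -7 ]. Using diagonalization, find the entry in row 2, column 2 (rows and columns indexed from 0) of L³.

Characteristic polynomial: r^3 - 3r^2 - 13r + 15 = (r - 5)(r - 1)(r + 3), so the eigenvalues are -3, 1, 5.
r=-3: eigenvector (2, 1, 2).
r=5: eigenvector (1, 0, 1).
r=1: eigenvector (-2, -1, -1).
P = [[2, 1, -2], [1, 0, -1], [2, 1, -1]], D = diag(-3, 5, 1), P⁻¹ = [[-1, 1, 1], [1, -2, 0], [-1, 0, 1]].
L³ = P·diag(-27, 125, 1)·P⁻¹ = [[181, -304, -56], [28, -27, -28], [180, -304, -55]].
The requested entry is -55.

-55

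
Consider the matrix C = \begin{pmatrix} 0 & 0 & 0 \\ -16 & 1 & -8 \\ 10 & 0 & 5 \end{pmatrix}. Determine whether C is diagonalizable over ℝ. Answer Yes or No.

Characteristic polynomial: p(μ) = μ^3 - 6μ^2 + 5μ = μ(μ - 5)(μ - 1).
All 3 eigenvalues are distinct, so C is diagonalizable.

Yes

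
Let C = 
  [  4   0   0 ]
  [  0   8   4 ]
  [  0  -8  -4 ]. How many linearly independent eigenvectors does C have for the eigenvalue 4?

C − 4I = [[0, 0, 0], [0, 4, 4], [0, -8, -8]].
This matrix has rank 1, so its null space has dimension 3 − 1 = 2.

2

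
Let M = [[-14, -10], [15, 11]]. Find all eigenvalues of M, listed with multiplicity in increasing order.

-4, 1

Characteristic polynomial: p(r) = r^2 + 3r - 4 = (r - 1)(r + 4).
Roots (with multiplicity): -4, 1.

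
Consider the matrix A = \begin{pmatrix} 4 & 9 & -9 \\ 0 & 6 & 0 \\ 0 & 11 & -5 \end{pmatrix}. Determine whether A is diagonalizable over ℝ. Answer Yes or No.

Yes

Characteristic polynomial: p(r) = r^3 - 5r^2 - 26r + 120 = (r - 6)(r - 4)(r + 5).
All 3 eigenvalues are distinct, so A is diagonalizable.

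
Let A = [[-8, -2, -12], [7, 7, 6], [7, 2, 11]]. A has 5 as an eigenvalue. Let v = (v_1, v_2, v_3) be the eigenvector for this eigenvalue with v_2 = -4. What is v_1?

A − 5I = [[-13, -2, -12], [7, 2, 6], [7, 2, 6]].
Solving (A − 5I)v = 0 gives the eigenspace spanned by (8, -4, -8).
With v_2 = -4, v = (8, -4, -8), so v_1 = 8.

8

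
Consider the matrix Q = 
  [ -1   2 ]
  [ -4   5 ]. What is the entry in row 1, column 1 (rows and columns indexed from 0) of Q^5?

Characteristic polynomial: r^2 - 4r + 3 = (r - 3)(r - 1), so the eigenvalues are 1, 3.
r=3: eigenvector (-1, -2).
r=1: eigenvector (1, 1).
P = [[-1, 1], [-2, 1]], D = diag(3, 1), P⁻¹ = [[1, -1], [2, -1]].
Q⁵ = P·diag(243, 1)·P⁻¹ = [[-241, 242], [-484, 485]].
The requested entry is 485.

485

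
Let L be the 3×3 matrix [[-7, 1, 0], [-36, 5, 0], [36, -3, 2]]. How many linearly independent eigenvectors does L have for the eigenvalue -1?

L + 1I = [[-6, 1, 0], [-36, 6, 0], [36, -3, 3]].
This matrix has rank 2, so its null space has dimension 3 − 2 = 1.

1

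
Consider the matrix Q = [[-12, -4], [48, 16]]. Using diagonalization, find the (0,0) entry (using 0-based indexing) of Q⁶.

-12288

Characteristic polynomial: t^2 - 4t = t(t - 4), so the eigenvalues are 0, 4.
t=0: eigenvector (1, -3).
t=4: eigenvector (-1, 4).
P = [[1, -1], [-3, 4]], D = diag(0, 4), P⁻¹ = [[4, 1], [3, 1]].
Q⁶ = P·diag(0, 4096)·P⁻¹ = [[-12288, -4096], [49152, 16384]].
The requested entry is -12288.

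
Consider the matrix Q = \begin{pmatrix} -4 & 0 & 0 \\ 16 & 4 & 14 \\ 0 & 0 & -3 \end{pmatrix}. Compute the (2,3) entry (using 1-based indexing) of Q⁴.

350

Characteristic polynomial: t^3 + 3t^2 - 16t - 48 = (t - 4)(t + 3)(t + 4), so the eigenvalues are -4, -3, 4.
t=-4: eigenvector (1, -2, 0).
t=-3: eigenvector (0, -2, 1).
t=4: eigenvector (0, 1, 0).
P = [[1, 0, 0], [-2, -2, 1], [0, 1, 0]], D = diag(-4, -3, 4), P⁻¹ = [[1, 0, 0], [0, 0, 1], [2, 1, 2]].
Q⁴ = P·diag(256, 81, 256)·P⁻¹ = [[256, 0, 0], [0, 256, 350], [0, 0, 81]].
The requested entry is 350.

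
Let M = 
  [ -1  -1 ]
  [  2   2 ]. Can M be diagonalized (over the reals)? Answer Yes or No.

Yes

Characteristic polynomial: p(r) = r^2 - r = r(r - 1).
All 2 eigenvalues are distinct, so M is diagonalizable.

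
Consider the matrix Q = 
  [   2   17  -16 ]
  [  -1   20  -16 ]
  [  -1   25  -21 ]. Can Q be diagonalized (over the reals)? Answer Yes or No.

Characteristic polynomial: p(r) = r^3 - r^2 - 21r + 45 = (r - 3)^2(r + 5).
r = 3 has algebraic multiplicity 2; rank(Q − 3I) = 2, so geometric multiplicity = 1.
Geometric multiplicity < algebraic multiplicity, so Q is not diagonalizable.

No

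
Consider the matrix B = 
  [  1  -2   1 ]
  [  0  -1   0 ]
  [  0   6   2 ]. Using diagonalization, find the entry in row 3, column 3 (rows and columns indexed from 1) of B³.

8

Characteristic polynomial: s^3 - 2s^2 - s + 2 = (s - 2)(s - 1)(s + 1), so the eigenvalues are -1, 1, 2.
s=1: eigenvector (1, 0, 0).
s=-1: eigenvector (2, 1, -2).
s=2: eigenvector (1, 0, 1).
P = [[1, 2, 1], [0, 1, 0], [0, -2, 1]], D = diag(1, -1, 2), P⁻¹ = [[1, -4, -1], [0, 1, 0], [0, 2, 1]].
B³ = P·diag(1, -1, 8)·P⁻¹ = [[1, 10, 7], [0, -1, 0], [0, 18, 8]].
The requested entry is 8.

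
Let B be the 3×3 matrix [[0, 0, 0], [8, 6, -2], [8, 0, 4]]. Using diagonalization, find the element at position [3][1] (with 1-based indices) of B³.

128

Characteristic polynomial: s^3 - 10s^2 + 24s = s(s - 6)(s - 4), so the eigenvalues are 0, 4, 6.
s=0: eigenvector (1, -2, -2).
s=4: eigenvector (0, 1, 1).
s=6: eigenvector (0, 1, 0).
P = [[1, 0, 0], [-2, 1, 1], [-2, 1, 0]], D = diag(0, 4, 6), P⁻¹ = [[1, 0, 0], [2, 0, 1], [0, 1, -1]].
B³ = P·diag(0, 64, 216)·P⁻¹ = [[0, 0, 0], [128, 216, -152], [128, 0, 64]].
The requested entry is 128.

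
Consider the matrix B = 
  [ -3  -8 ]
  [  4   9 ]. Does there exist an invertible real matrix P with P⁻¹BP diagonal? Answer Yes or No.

Yes

Characteristic polynomial: p(μ) = μ^2 - 6μ + 5 = (μ - 5)(μ - 1).
All 2 eigenvalues are distinct, so B is diagonalizable.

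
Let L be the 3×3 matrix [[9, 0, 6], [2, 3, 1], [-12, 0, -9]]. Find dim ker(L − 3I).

L − 3I = [[6, 0, 6], [2, 0, 1], [-12, 0, -12]].
This matrix has rank 2, so its null space has dimension 3 − 2 = 1.

1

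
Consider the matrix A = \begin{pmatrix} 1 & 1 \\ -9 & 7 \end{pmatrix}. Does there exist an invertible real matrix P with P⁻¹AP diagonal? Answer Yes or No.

No

Characteristic polynomial: p(t) = t^2 - 8t + 16 = (t - 4)^2.
t = 4 has algebraic multiplicity 2; rank(A − 4I) = 1, so geometric multiplicity = 1.
Geometric multiplicity < algebraic multiplicity, so A is not diagonalizable.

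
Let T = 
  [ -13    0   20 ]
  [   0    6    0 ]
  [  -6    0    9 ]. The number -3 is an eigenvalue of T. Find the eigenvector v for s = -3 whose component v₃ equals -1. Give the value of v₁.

T + 3I = [[-10, 0, 20], [0, 9, 0], [-6, 0, 12]].
Solving (T + 3I)v = 0 gives the eigenspace spanned by (-2, 0, -1).
With v₃ = -1, v = (-2, 0, -1), so v₁ = -2.

-2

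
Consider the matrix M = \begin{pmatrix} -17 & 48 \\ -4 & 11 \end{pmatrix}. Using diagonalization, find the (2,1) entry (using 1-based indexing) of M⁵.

Characteristic polynomial: μ^2 + 6μ + 5 = (μ + 1)(μ + 5), so the eigenvalues are -5, -1.
μ=-1: eigenvector (-3, -1).
μ=-5: eigenvector (4, 1).
P = [[-3, 4], [-1, 1]], D = diag(-1, -5), P⁻¹ = [[1, -4], [1, -3]].
M⁵ = P·diag(-1, -3125)·P⁻¹ = [[-12497, 37488], [-3124, 9371]].
The requested entry is -3124.

-3124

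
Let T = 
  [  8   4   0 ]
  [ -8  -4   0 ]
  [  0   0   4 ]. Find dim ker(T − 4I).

T − 4I = [[4, 4, 0], [-8, -8, 0], [0, 0, 0]].
This matrix has rank 1, so its null space has dimension 3 − 1 = 2.

2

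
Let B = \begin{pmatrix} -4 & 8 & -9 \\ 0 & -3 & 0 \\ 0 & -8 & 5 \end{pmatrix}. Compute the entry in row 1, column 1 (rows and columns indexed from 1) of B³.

-64

Characteristic polynomial: t^3 + 2t^2 - 23t - 60 = (t - 5)(t + 3)(t + 4), so the eigenvalues are -4, -3, 5.
t=-4: eigenvector (1, 0, 0).
t=-3: eigenvector (-1, 1, 1).
t=5: eigenvector (-1, 0, 1).
P = [[1, -1, -1], [0, 1, 0], [0, 1, 1]], D = diag(-4, -3, 5), P⁻¹ = [[1, 0, 1], [0, 1, 0], [0, -1, 1]].
B³ = P·diag(-64, -27, 125)·P⁻¹ = [[-64, 152, -189], [0, -27, 0], [0, -152, 125]].
The requested entry is -64.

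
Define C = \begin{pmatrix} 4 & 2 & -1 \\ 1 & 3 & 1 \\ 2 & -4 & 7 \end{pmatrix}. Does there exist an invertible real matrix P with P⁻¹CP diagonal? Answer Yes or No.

Yes

Characteristic polynomial: p(λ) = λ^3 - 14λ^2 + 65λ - 100 = (λ - 5)^2(λ - 4).
λ = 5 has algebraic multiplicity 2; rank(C − 5I) = 1, so geometric multiplicity = 2.
Every eigenvalue has geometric = algebraic multiplicity, so C is diagonalizable.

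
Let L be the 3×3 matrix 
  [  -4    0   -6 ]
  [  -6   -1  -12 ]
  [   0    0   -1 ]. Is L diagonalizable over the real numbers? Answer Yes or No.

Characteristic polynomial: p(μ) = μ^3 + 6μ^2 + 9μ + 4 = (μ + 1)^2(μ + 4).
μ = -1 has algebraic multiplicity 2; rank(L + 1I) = 1, so geometric multiplicity = 2.
Every eigenvalue has geometric = algebraic multiplicity, so L is diagonalizable.

Yes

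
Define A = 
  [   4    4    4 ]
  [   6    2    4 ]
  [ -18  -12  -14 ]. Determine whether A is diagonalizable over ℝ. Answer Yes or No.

Yes

Characteristic polynomial: p(t) = t^3 + 8t^2 + 20t + 16 = (t + 2)^2(t + 4).
t = -2 has algebraic multiplicity 2; rank(A + 2I) = 1, so geometric multiplicity = 2.
Every eigenvalue has geometric = algebraic multiplicity, so A is diagonalizable.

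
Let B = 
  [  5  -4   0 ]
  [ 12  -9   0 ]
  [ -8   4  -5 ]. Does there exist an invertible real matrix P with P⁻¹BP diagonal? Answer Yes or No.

Yes

Characteristic polynomial: p(λ) = λ^3 + 9λ^2 + 23λ + 15 = (λ + 1)(λ + 3)(λ + 5).
All 3 eigenvalues are distinct, so B is diagonalizable.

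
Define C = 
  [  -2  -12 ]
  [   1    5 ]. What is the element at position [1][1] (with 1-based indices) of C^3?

-20

Characteristic polynomial: λ^2 - 3λ + 2 = (λ - 2)(λ - 1), so the eigenvalues are 1, 2.
λ=2: eigenvector (-3, 1).
λ=1: eigenvector (4, -1).
P = [[-3, 4], [1, -1]], D = diag(2, 1), P⁻¹ = [[1, 4], [1, 3]].
C³ = P·diag(8, 1)·P⁻¹ = [[-20, -84], [7, 29]].
The requested entry is -20.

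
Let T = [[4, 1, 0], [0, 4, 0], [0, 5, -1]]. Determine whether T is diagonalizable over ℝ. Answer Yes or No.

No

Characteristic polynomial: p(λ) = λ^3 - 7λ^2 + 8λ + 16 = (λ - 4)^2(λ + 1).
λ = 4 has algebraic multiplicity 2; rank(T − 4I) = 2, so geometric multiplicity = 1.
Geometric multiplicity < algebraic multiplicity, so T is not diagonalizable.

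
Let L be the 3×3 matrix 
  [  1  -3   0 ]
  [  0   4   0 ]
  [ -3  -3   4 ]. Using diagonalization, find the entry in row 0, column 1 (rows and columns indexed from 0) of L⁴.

-255

Characteristic polynomial: μ^3 - 9μ^2 + 24μ - 16 = (μ - 4)^2(μ - 1), so the eigenvalues are 1, 4, 4.
μ=1: eigenvector (1, 0, 1).
μ=4: eigenvector (-1, 1, 0).
μ=4: eigenvector (0, 0, 1).
P = [[1, -1, 0], [0, 1, 0], [1, 0, 1]], D = diag(1, 4, 4), P⁻¹ = [[1, 1, 0], [0, 1, 0], [-1, -1, 1]].
L⁴ = P·diag(1, 256, 256)·P⁻¹ = [[1, -255, 0], [0, 256, 0], [-255, -255, 256]].
The requested entry is -255.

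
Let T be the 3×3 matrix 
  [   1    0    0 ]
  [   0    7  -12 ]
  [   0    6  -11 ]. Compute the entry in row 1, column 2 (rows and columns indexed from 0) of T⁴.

1248

Characteristic polynomial: λ^3 + 3λ^2 - 9λ + 5 = (λ - 1)^2(λ + 5), so the eigenvalues are -5, 1, 1.
λ=1: eigenvector (1, 0, 0).
λ=1: eigenvector (0, -2, -1).
λ=-5: eigenvector (0, 1, 1).
P = [[1, 0, 0], [0, -2, 1], [0, -1, 1]], D = diag(1, 1, -5), P⁻¹ = [[1, 0, 0], [0, -1, 1], [0, -1, 2]].
T⁴ = P·diag(1, 1, 625)·P⁻¹ = [[1, 0, 0], [0, -623, 1248], [0, -624, 1249]].
The requested entry is 1248.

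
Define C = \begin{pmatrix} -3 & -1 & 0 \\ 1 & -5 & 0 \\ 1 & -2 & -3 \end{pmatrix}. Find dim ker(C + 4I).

1

C + 4I = [[1, -1, 0], [1, -1, 0], [1, -2, 1]].
This matrix has rank 2, so its null space has dimension 3 − 2 = 1.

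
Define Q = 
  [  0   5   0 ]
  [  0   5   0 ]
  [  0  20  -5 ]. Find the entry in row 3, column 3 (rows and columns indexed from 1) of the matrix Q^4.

625

Characteristic polynomial: λ^3 - 25λ = λ(λ - 5)(λ + 5), so the eigenvalues are -5, 0, 5.
λ=0: eigenvector (1, 0, 0).
λ=5: eigenvector (1, 1, 2).
λ=-5: eigenvector (0, 0, 1).
P = [[1, 1, 0], [0, 1, 0], [0, 2, 1]], D = diag(0, 5, -5), P⁻¹ = [[1, -1, 0], [0, 1, 0], [0, -2, 1]].
Q⁴ = P·diag(0, 625, 625)·P⁻¹ = [[0, 625, 0], [0, 625, 0], [0, 0, 625]].
The requested entry is 625.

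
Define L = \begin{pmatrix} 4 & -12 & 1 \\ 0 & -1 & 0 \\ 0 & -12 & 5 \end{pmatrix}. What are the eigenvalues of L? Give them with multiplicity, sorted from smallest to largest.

-1, 4, 5

Characteristic polynomial: p(μ) = μ^3 - 8μ^2 + 11μ + 20 = (μ - 5)(μ - 4)(μ + 1).
Roots (with multiplicity): -1, 4, 5.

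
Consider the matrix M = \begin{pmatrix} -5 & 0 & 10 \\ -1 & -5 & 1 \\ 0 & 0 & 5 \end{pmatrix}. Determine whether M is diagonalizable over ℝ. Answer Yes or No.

No

Characteristic polynomial: p(λ) = λ^3 + 5λ^2 - 25λ - 125 = (λ - 5)(λ + 5)^2.
λ = -5 has algebraic multiplicity 2; rank(M + 5I) = 2, so geometric multiplicity = 1.
Geometric multiplicity < algebraic multiplicity, so M is not diagonalizable.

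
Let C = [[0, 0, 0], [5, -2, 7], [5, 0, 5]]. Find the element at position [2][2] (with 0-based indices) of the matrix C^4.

625

Characteristic polynomial: λ^3 - 3λ^2 - 10λ = λ(λ - 5)(λ + 2), so the eigenvalues are -2, 0, 5.
λ=0: eigenvector (1, -1, -1).
λ=5: eigenvector (0, 1, 1).
λ=-2: eigenvector (0, 1, 0).
P = [[1, 0, 0], [-1, 1, 1], [-1, 1, 0]], D = diag(0, 5, -2), P⁻¹ = [[1, 0, 0], [1, 0, 1], [0, 1, -1]].
C⁴ = P·diag(0, 625, 16)·P⁻¹ = [[0, 0, 0], [625, 16, 609], [625, 0, 625]].
The requested entry is 625.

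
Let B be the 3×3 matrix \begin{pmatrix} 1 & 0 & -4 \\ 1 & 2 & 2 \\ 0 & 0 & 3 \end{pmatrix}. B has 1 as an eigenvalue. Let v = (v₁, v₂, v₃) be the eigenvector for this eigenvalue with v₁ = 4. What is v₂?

B − 1I = [[0, 0, -4], [1, 1, 2], [0, 0, 2]].
Solving (B − 1I)v = 0 gives the eigenspace spanned by (4, -4, 0).
With v₁ = 4, v = (4, -4, 0), so v₂ = -4.

-4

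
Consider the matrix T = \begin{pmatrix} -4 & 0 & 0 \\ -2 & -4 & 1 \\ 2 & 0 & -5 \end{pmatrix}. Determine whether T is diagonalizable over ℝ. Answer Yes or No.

Yes

Characteristic polynomial: p(s) = s^3 + 13s^2 + 56s + 80 = (s + 4)^2(s + 5).
s = -4 has algebraic multiplicity 2; rank(T + 4I) = 1, so geometric multiplicity = 2.
Every eigenvalue has geometric = algebraic multiplicity, so T is diagonalizable.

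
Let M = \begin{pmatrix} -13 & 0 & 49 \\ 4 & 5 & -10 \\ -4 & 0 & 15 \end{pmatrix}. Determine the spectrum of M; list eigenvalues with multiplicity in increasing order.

1, 1, 5

Characteristic polynomial: p(μ) = μ^3 - 7μ^2 + 11μ - 5 = (μ - 5)(μ - 1)^2.
Roots (with multiplicity): 1, 1, 5.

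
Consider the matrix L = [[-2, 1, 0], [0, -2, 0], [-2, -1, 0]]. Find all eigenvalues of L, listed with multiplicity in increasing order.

Characteristic polynomial: p(t) = t^3 + 4t^2 + 4t = t(t + 2)^2.
Roots (with multiplicity): -2, -2, 0.

-2, -2, 0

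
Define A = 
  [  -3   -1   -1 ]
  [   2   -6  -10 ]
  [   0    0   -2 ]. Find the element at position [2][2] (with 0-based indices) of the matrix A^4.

Characteristic polynomial: μ^3 + 11μ^2 + 38μ + 40 = (μ + 2)(μ + 4)(μ + 5), so the eigenvalues are -5, -4, -2.
μ=-5: eigenvector (-1, -2, 0).
μ=-4: eigenvector (1, 1, 0).
μ=-2: eigenvector (1, -2, 1).
P = [[-1, 1, 1], [-2, 1, -2], [0, 0, 1]], D = diag(-5, -4, -2), P⁻¹ = [[1, -1, -3], [2, -1, -4], [0, 0, 1]].
A⁴ = P·diag(625, 256, 16)·P⁻¹ = [[-113, 369, 867], [-738, 994, 2694], [0, 0, 16]].
The requested entry is 16.

16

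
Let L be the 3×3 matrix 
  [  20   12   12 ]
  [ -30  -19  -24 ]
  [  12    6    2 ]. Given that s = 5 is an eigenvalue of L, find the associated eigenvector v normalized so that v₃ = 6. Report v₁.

12

L − 5I = [[15, 12, 12], [-30, -24, -24], [12, 6, -3]].
Solving (L − 5I)v = 0 gives the eigenspace spanned by (12, -21, 6).
With v₃ = 6, v = (12, -21, 6), so v₁ = 12.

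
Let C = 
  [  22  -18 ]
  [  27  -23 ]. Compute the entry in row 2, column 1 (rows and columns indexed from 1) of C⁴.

Characteristic polynomial: t^2 + t - 20 = (t - 4)(t + 5), so the eigenvalues are -5, 4.
t=4: eigenvector (1, 1).
t=-5: eigenvector (-2, -3).
P = [[1, -2], [1, -3]], D = diag(4, -5), P⁻¹ = [[3, -2], [1, -1]].
C⁴ = P·diag(256, 625)·P⁻¹ = [[-482, 738], [-1107, 1363]].
The requested entry is -1107.

-1107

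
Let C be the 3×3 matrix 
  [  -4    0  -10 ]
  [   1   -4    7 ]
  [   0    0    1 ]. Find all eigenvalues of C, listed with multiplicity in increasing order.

-4, -4, 1

Characteristic polynomial: p(λ) = λ^3 + 7λ^2 + 8λ - 16 = (λ - 1)(λ + 4)^2.
Roots (with multiplicity): -4, -4, 1.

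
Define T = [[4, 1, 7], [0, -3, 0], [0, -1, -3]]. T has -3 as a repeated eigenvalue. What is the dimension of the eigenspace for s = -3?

T + 3I = [[7, 1, 7], [0, 0, 0], [0, -1, 0]].
This matrix has rank 2, so its null space has dimension 3 − 2 = 1.

1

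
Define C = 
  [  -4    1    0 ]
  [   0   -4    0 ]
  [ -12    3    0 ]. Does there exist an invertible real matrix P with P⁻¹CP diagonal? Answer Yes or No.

No

Characteristic polynomial: p(t) = t^3 + 8t^2 + 16t = t(t + 4)^2.
t = -4 has algebraic multiplicity 2; rank(C + 4I) = 2, so geometric multiplicity = 1.
Geometric multiplicity < algebraic multiplicity, so C is not diagonalizable.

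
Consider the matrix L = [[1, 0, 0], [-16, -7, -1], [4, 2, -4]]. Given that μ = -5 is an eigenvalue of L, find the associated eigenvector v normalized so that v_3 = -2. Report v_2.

L + 5I = [[6, 0, 0], [-16, -2, -1], [4, 2, 1]].
Solving (L + 5I)v = 0 gives the eigenspace spanned by (0, 1, -2).
With v_3 = -2, v = (0, 1, -2), so v_2 = 1.

1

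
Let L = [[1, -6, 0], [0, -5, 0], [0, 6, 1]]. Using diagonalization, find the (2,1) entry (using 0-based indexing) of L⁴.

Characteristic polynomial: λ^3 + 3λ^2 - 9λ + 5 = (λ - 1)^2(λ + 5), so the eigenvalues are -5, 1, 1.
λ=1: eigenvector (1, 0, 0).
λ=-5: eigenvector (1, 1, -1).
λ=1: eigenvector (0, 0, 1).
P = [[1, 1, 0], [0, 1, 0], [0, -1, 1]], D = diag(1, -5, 1), P⁻¹ = [[1, -1, 0], [0, 1, 0], [0, 1, 1]].
L⁴ = P·diag(1, 625, 1)·P⁻¹ = [[1, 624, 0], [0, 625, 0], [0, -624, 1]].
The requested entry is -624.

-624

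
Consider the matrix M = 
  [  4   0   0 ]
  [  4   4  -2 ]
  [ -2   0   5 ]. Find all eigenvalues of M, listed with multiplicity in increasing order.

4, 4, 5

Characteristic polynomial: p(t) = t^3 - 13t^2 + 56t - 80 = (t - 5)(t - 4)^2.
Roots (with multiplicity): 4, 4, 5.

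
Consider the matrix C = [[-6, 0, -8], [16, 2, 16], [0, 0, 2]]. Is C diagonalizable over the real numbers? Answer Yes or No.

Characteristic polynomial: p(s) = s^3 + 2s^2 - 20s + 24 = (s - 2)^2(s + 6).
s = 2 has algebraic multiplicity 2; rank(C − 2I) = 1, so geometric multiplicity = 2.
Every eigenvalue has geometric = algebraic multiplicity, so C is diagonalizable.

Yes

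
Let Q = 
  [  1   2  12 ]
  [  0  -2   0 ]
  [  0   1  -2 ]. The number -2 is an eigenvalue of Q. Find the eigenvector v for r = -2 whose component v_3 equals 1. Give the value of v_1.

-4

Q + 2I = [[3, 2, 12], [0, 0, 0], [0, 1, 0]].
Solving (Q + 2I)v = 0 gives the eigenspace spanned by (-4, 0, 1).
With v_3 = 1, v = (-4, 0, 1), so v_1 = -4.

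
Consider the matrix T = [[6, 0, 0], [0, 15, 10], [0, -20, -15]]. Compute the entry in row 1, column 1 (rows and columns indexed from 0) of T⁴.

Characteristic polynomial: μ^3 - 6μ^2 - 25μ + 150 = (μ - 6)(μ - 5)(μ + 5), so the eigenvalues are -5, 5, 6.
μ=6: eigenvector (1, 0, 0).
μ=-5: eigenvector (0, -1, 2).
μ=5: eigenvector (0, -1, 1).
P = [[1, 0, 0], [0, -1, -1], [0, 2, 1]], D = diag(6, -5, 5), P⁻¹ = [[1, 0, 0], [0, 1, 1], [0, -2, -1]].
T⁴ = P·diag(1296, 625, 625)·P⁻¹ = [[1296, 0, 0], [0, 625, 0], [0, 0, 625]].
The requested entry is 625.

625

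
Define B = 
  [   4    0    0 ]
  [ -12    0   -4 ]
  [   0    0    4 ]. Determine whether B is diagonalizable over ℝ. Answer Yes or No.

Yes

Characteristic polynomial: p(s) = s^3 - 8s^2 + 16s = s(s - 4)^2.
s = 4 has algebraic multiplicity 2; rank(B − 4I) = 1, so geometric multiplicity = 2.
Every eigenvalue has geometric = algebraic multiplicity, so B is diagonalizable.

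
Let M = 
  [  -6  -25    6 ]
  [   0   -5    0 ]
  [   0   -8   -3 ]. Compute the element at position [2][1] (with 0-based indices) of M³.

Characteristic polynomial: r^3 + 14r^2 + 63r + 90 = (r + 3)(r + 5)(r + 6), so the eigenvalues are -6, -5, -3.
r=-6: eigenvector (1, 0, 0).
r=-3: eigenvector (2, 0, 1).
r=-5: eigenvector (-1, 1, 4).
P = [[1, 2, -1], [0, 0, 1], [0, 1, 4]], D = diag(-6, -3, -5), P⁻¹ = [[1, 9, -2], [0, -4, 1], [0, 1, 0]].
M³ = P·diag(-216, -27, -125)·P⁻¹ = [[-216, -1603, 378], [0, -125, 0], [0, -392, -27]].
The requested entry is -392.

-392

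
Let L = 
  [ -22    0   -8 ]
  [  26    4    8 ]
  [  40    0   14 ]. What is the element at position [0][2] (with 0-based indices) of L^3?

-416

Characteristic polynomial: λ^3 + 4λ^2 - 20λ - 48 = (λ - 4)(λ + 2)(λ + 6), so the eigenvalues are -6, -2, 4.
λ=4: eigenvector (0, 1, 0).
λ=-6: eigenvector (1, -1, -2).
λ=-2: eigenvector (-2, 2, 5).
P = [[0, 1, -2], [1, -1, 2], [0, -2, 5]], D = diag(4, -6, -2), P⁻¹ = [[1, 1, 0], [5, 0, 2], [2, 0, 1]].
L³ = P·diag(64, -216, -8)·P⁻¹ = [[-1048, 0, -416], [1112, 64, 416], [2080, 0, 824]].
The requested entry is -416.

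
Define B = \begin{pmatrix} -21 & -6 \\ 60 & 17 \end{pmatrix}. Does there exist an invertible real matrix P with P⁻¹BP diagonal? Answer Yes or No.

Characteristic polynomial: p(r) = r^2 + 4r + 3 = (r + 1)(r + 3).
All 2 eigenvalues are distinct, so B is diagonalizable.

Yes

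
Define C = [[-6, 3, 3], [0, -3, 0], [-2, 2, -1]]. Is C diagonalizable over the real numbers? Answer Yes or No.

Yes

Characteristic polynomial: p(λ) = λ^3 + 10λ^2 + 33λ + 36 = (λ + 3)^2(λ + 4).
λ = -3 has algebraic multiplicity 2; rank(C + 3I) = 1, so geometric multiplicity = 2.
Every eigenvalue has geometric = algebraic multiplicity, so C is diagonalizable.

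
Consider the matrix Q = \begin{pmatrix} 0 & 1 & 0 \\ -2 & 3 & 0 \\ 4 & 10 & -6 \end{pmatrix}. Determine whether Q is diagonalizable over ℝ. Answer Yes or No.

Yes

Characteristic polynomial: p(λ) = λ^3 + 3λ^2 - 16λ + 12 = (λ - 2)(λ - 1)(λ + 6).
All 3 eigenvalues are distinct, so Q is diagonalizable.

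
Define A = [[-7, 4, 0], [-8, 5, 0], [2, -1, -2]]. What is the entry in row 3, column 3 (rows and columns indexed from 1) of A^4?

16

Characteristic polynomial: s^3 + 4s^2 + s - 6 = (s - 1)(s + 2)(s + 3), so the eigenvalues are -3, -2, 1.
s=-3: eigenvector (1, 1, -1).
s=1: eigenvector (1, 2, 0).
s=-2: eigenvector (0, 0, 1).
P = [[1, 1, 0], [1, 2, 0], [-1, 0, 1]], D = diag(-3, 1, -2), P⁻¹ = [[2, -1, 0], [-1, 1, 0], [2, -1, 1]].
A⁴ = P·diag(81, 1, 16)·P⁻¹ = [[161, -80, 0], [160, -79, 0], [-130, 65, 16]].
The requested entry is 16.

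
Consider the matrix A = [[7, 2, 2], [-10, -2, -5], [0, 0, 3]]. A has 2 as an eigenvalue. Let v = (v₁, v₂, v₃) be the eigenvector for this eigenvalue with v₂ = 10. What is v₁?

-4

A − 2I = [[5, 2, 2], [-10, -4, -5], [0, 0, 1]].
Solving (A − 2I)v = 0 gives the eigenspace spanned by (-4, 10, 0).
With v₂ = 10, v = (-4, 10, 0), so v₁ = -4.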